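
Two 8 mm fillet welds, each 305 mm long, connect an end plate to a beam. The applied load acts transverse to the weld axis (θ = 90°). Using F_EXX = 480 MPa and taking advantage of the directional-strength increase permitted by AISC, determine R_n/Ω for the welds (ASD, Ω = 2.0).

t_e = 0.707 × 8 = 5.656 mm; A_we = 5.656 × 610 = 3450 mm².
Directional factor: 1.0 + 0.5 sin^1.5(90°) = 1.5.
F_nw = 0.6 × 480 × 1.5 = 432 MPa.
R_n/Ω = (432 × 3450) / 2.0 × 10⁻³ = 745.2 kN.

R_n/Ω ≈ 745 kN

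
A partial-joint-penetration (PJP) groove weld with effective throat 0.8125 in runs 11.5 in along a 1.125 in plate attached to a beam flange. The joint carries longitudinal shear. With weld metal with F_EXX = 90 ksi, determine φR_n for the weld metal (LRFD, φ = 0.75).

φR_n ≈ 378 kip

Effective throat (given) t_e = 0.8125 in.
A_we = 0.8125 × 11.5 = 9.344 in².
F_nw = 0.6 F_EXX = 54 ksi.
φR_n = 0.75 × 54 × 9.344 = 378.4 kip.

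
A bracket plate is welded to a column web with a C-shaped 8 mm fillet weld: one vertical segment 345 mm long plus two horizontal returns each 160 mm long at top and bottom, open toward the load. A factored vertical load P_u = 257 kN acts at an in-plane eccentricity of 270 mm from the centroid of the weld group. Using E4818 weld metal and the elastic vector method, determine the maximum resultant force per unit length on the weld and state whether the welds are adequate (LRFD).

E48XX → F_EXX = 480 MPa.
Total weld length L_w = 665 mm. Treat welds as unit-width lines.
Centroid: x̄ = 2×160×80 / 665 = 38.5 mm from the vertical weld.
Polar moment about centroid: J = I_x + I_y = [345³/12 + 2×160×172.5²] + [345×38.5² + 2(160³/12 + 160×41.5²)] = 14690000 mm³.
Direct shear f_v = P/L_w = 257×10³ / 665 = 386.5 N/mm (vertical).
Torsion M = P·e = 257×10³ × 270 = 69390000 N·mm.
Critical point at (x, y) = (121.5, 172.5) from centroid. f_tx = M·y/J = 814.9 N/mm; f_ty = M·x/J = 574 N/mm.
Resultant f_max = √[f_tx² + (f_v + f_ty)²] = √[814.9² + (386.5 + 574)²] = 1260 N/mm.
Capacity per unit length: φr_n = 0.75 × 0.6 × 480 × (0.707 × 8) = 1222 N/mm.
1260 > 1222 → NOT adequate.

f_max ≈ 1260 N/mm; NOT adequate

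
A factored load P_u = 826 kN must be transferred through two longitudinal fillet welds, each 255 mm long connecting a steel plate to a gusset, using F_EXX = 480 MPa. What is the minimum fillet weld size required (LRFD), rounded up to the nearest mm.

w = 11 mm

Total weld length L = 510 mm.
Required throat t_e = P_u / (φ × 0.6 F_EXX × L) = 826 / (0.75 × 0.6 × 480 × 510 × 10⁻³) = 7.498 mm.
Required leg w = t_e / 0.707 = 10.61 mm → use 11 mm.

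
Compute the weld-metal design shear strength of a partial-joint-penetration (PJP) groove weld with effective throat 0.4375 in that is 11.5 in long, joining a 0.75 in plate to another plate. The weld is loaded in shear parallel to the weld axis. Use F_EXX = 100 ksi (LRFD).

φR_n ≈ 226 kips

Effective throat (given) t_e = 0.4375 in.
A_we = 0.4375 × 11.5 = 5.031 in².
F_nw = 0.6 F_EXX = 60 ksi.
φR_n = 0.75 × 60 × 5.031 = 226.4 kips.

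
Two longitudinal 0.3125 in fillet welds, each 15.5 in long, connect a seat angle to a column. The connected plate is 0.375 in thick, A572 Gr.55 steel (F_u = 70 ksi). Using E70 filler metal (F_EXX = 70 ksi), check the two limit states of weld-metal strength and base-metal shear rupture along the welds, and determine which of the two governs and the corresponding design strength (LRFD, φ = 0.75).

φR_n ≈ 216 kip (weld metal governs)

t_e = 0.707 × 0.3125 = 0.2209 in; L = 31 in.
Weld metal: φR_n = 0.75 × 0.6 × 70 × 0.2209 × 31 = 215.7 kip.
Base metal (shear rupture): φR_n = 0.75 × 0.6 × 70 × 0.375 × 31 = 366.2 kip.
Governing: weld metal.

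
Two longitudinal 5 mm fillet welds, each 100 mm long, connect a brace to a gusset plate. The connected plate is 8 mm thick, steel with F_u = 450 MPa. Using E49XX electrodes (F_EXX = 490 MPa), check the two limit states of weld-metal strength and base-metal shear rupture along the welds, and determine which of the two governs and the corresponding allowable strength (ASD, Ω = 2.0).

t_e = 0.707 × 5 = 3.535 mm; L = 200 mm.
Weld metal: R_n/Ω = (1/2.0) × 0.6 × 490 × 3.535 × 200 × 10⁻³ = 103.9 kN.
Base metal (shear rupture): R_n/Ω = (1/2.0) × 0.6 × 450 × 8 × 200 × 10⁻³ = 216 kN.
Governing: weld metal.

R_n/Ω ≈ 104 kN (weld metal governs)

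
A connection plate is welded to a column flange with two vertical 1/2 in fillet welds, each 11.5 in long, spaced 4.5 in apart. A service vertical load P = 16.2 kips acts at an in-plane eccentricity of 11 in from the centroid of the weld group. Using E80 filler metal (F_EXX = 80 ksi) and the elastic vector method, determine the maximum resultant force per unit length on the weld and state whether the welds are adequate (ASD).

f_max ≈ 3.3 kip/in; adequate

Total weld length L_w = 23 in. Treat welds as unit-width lines.
Polar moment about centroid: J = 2[d³/12 + d(b/2)²] = 2[11.5³/12 + 11.5×2.25²] = 369.9 in³.
Direct shear f_v = P/L_w = 16.2 / 23 = 0.7043 kip/in (vertical).
Torsion M = P·e = 16.2 × 11 = 178.2 kip·in.
Critical point at (x, y) = (2.25, 5.75) from centroid. f_tx = M·y/J = 2.77 kip/in; f_ty = M·x/J = 1.084 kip/in.
Resultant f_max = √[f_tx² + (f_v + f_ty)²] = √[2.77² + (0.7043 + 1.084)²] = 3.297 kip/in.
Capacity per unit length: r_n/Ω = (1/2.0) × 0.6 × 80 × (0.707 × 0.5) = 8.484 kip/in.
3.297 ≤ 8.484 → adequate.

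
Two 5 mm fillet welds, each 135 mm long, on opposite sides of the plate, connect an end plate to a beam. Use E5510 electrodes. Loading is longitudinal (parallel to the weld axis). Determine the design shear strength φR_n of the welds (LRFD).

φR_n ≈ 236 kN

E55XX → F_EXX = 550 MPa.
Effective throat t_e = 0.707 × 5 = 3.535 mm.
Total length L = 270 mm; A_we = 3.535 × 270 = 954.4 mm².
F_nw = 0.6 F_EXX = 0.6 × 550 = 330 MPa.
φR_n = 0.75 × 330 × 954.4 × 10⁻³ = 236.2 kN.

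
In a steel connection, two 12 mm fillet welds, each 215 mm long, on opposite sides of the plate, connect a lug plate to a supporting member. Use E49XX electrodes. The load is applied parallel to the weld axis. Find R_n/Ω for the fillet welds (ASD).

R_n/Ω ≈ 536 kN

E49XX → F_EXX = 490 MPa.
Effective throat t_e = 0.707 × 12 = 8.484 mm.
Total length L = 430 mm; A_we = 8.484 × 430 = 3648 mm².
F_nw = 0.6 F_EXX = 0.6 × 490 = 294 MPa.
R_n = 294 × 3648 × 10⁻³ = 1073 kN; R_n/Ω = 1073/2.0 = 536.3 kN.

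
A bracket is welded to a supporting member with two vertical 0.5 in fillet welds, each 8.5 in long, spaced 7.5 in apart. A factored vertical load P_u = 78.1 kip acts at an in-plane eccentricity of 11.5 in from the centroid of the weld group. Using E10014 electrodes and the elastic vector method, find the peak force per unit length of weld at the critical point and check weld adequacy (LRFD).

f_max ≈ 18.3 kip/in; NOT adequate

E100XX → F_EXX = 100 ksi.
Total weld length L_w = 17 in. Treat welds as unit-width lines.
Polar moment about centroid: J = 2[d³/12 + d(b/2)²] = 2[8.5³/12 + 8.5×3.75²] = 341.4 in³.
Direct shear f_v = P/L_w = 78.1 / 17 = 4.594 kip/in (vertical).
Torsion M = P·e = 78.1 × 11.5 = 898.15 kip·in.
Critical point at (x, y) = (3.75, 4.25) from centroid. f_tx = M·y/J = 11.18 kip/in; f_ty = M·x/J = 9.865 kip/in.
Resultant f_max = √[f_tx² + (f_v + f_ty)²] = √[11.18² + (4.594 + 9.865)²] = 18.28 kip/in.
Capacity per unit length: φr_n = 0.75 × 0.6 × 100 × (0.707 × 0.5) = 15.91 kip/in.
18.28 > 15.91 → NOT adequate.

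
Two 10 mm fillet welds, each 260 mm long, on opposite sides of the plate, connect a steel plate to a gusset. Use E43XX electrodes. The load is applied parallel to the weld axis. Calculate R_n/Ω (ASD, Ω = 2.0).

E43XX → F_EXX = 430 MPa.
Effective throat t_e = 0.707 × 10 = 7.07 mm.
Total length L = 520 mm; A_we = 7.07 × 520 = 3676 mm².
F_nw = 0.6 F_EXX = 0.6 × 430 = 258 MPa.
R_n = 258 × 3676 × 10⁻³ = 948.5 kN; R_n/Ω = 948.5/2.0 = 474.3 kN.

R_n/Ω ≈ 474 kN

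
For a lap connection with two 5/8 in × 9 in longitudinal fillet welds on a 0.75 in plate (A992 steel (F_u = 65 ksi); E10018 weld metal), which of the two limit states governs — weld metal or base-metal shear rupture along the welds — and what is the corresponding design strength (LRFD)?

E100XX → F_EXX = 100 ksi.
t_e = 0.707 × 0.625 = 0.4419 in; L = 18 in.
Weld metal: φR_n = 0.75 × 0.6 × 100 × 0.4419 × 18 = 357.9 kip.
Base metal (shear rupture): φR_n = 0.75 × 0.6 × 65 × 0.75 × 18 = 394.9 kip.
Governing: weld metal.

φR_n ≈ 358 kip (weld metal governs)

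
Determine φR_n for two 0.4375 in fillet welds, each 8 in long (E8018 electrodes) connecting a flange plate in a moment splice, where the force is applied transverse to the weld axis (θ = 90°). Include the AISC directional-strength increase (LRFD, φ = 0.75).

φR_n ≈ 267 kip

E80XX → F_EXX = 80 ksi.
t_e = 0.707 × 0.4375 = 0.3093 in; A_we = 0.3093 × 16 = 4.949 in².
Directional factor: 1.0 + 0.5 sin^1.5(90°) = 1.5.
F_nw = 0.6 × 80 × 1.5 = 72 ksi.
φR_n = 0.75 × 72 × 4.949 = 267.2 kip.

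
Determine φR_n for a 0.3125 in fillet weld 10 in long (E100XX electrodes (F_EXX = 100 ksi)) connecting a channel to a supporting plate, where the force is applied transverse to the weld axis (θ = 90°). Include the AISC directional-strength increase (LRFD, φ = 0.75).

φR_n ≈ 149 kips

t_e = 0.707 × 0.3125 = 0.2209 in; A_we = 0.2209 × 10 = 2.209 in².
Directional factor: 1.0 + 0.5 sin^1.5(90°) = 1.5.
F_nw = 0.6 × 100 × 1.5 = 90 ksi.
φR_n = 0.75 × 90 × 2.209 = 149.1 kips.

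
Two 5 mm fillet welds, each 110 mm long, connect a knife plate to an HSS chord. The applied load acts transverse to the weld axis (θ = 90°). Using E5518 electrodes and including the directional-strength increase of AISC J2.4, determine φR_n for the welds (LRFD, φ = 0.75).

φR_n ≈ 289 kN

E55XX → F_EXX = 550 MPa.
t_e = 0.707 × 5 = 3.535 mm; A_we = 3.535 × 220 = 777.7 mm².
Directional factor: 1.0 + 0.5 sin^1.5(90°) = 1.5.
F_nw = 0.6 × 550 × 1.5 = 495 MPa.
φR_n = 0.75 × 495 × 777.7 × 10⁻³ = 288.7 kN.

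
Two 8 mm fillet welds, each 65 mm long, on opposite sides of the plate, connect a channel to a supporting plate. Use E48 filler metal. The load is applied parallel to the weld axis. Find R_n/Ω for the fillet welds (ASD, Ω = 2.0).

E48XX → F_EXX = 480 MPa.
Effective throat t_e = 0.707 × 8 = 5.656 mm.
Total length L = 130 mm; A_we = 5.656 × 130 = 735.3 mm².
F_nw = 0.6 F_EXX = 0.6 × 480 = 288 MPa.
R_n = 288 × 735.3 × 10⁻³ = 211.8 kN; R_n/Ω = 211.8/2.0 = 105.9 kN.

R_n/Ω ≈ 106 kN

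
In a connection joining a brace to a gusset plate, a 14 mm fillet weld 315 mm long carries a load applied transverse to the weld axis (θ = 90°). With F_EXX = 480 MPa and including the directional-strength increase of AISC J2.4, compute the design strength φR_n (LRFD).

φR_n ≈ 1010 kN

t_e = 0.707 × 14 = 9.898 mm; A_we = 9.898 × 315 = 3118 mm².
Directional factor: 1.0 + 0.5 sin^1.5(90°) = 1.5.
F_nw = 0.6 × 480 × 1.5 = 432 MPa.
φR_n = 0.75 × 432 × 3118 × 10⁻³ = 1010 kN.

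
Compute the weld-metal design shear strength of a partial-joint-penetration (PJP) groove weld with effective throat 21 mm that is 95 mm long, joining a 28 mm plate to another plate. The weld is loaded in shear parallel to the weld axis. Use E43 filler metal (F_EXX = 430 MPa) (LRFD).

φR_n ≈ 386 kN

Effective throat (given) t_e = 21 mm.
A_we = 21 × 95 = 1995 mm².
F_nw = 0.6 F_EXX = 258 MPa.
φR_n = 0.75 × 258 × 1995 × 10⁻³ = 386 kN.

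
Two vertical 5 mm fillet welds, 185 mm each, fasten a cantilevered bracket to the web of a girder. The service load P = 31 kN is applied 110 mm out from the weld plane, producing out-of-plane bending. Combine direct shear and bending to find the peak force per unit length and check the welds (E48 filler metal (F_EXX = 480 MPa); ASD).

f_max ≈ 310 N/mm; adequate

L_w = 2 × 185 = 370 mm; section modulus (unit throat) S = 2 × L²/6 = 11410 mm².
Direct shear f_v = P/L_w = 31×10³/370 = 83.78 N/mm.
Moment M = P × e = 31×10³ × 110 = 3410000 N·mm; bending f_b = M/S = 298.9 N/mm.
f_max = √(f_v² + f_b²) = √(83.78² + 298.9²) = 310.4 N/mm.
r_n/Ω = (1/2.0) × 0.6 × 480 × (0.707 × 5) = 509 N/mm → adequate.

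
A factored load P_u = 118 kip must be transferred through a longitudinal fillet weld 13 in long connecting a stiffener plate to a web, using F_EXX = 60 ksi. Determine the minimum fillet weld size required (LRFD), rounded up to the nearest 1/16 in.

Total weld length L = 13 in.
Required throat t_e = P_u / (φ × 0.6 F_EXX × L) = 118 / (0.75 × 0.6 × 60 × 13) = 0.3362 in.
Required leg w = t_e / 0.707 = 0.4755 in → use 1/2 in.

w = 1/2 in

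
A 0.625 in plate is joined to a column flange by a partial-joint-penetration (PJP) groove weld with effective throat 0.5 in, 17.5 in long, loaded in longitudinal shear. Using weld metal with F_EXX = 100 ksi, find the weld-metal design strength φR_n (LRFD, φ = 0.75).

φR_n ≈ 394 kips

Effective throat (given) t_e = 0.5 in.
A_we = 0.5 × 17.5 = 8.75 in².
F_nw = 0.6 F_EXX = 60 ksi.
φR_n = 0.75 × 60 × 8.75 = 393.8 kips.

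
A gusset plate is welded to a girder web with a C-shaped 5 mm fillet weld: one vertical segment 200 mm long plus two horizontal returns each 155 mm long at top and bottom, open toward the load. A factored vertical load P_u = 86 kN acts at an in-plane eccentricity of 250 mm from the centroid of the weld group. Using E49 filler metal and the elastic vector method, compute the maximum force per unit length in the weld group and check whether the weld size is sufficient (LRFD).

f_max ≈ 751 N/mm; adequate

E49XX → F_EXX = 490 MPa.
Total weld length L_w = 510 mm. Treat welds as unit-width lines.
Centroid: x̄ = 2×155×77.5 / 510 = 47.11 mm from the vertical weld.
Polar moment about centroid: J = I_x + I_y = [200³/12 + 2×155×100²] + [200×47.11² + 2(155³/12 + 155×30.39²)] = 5117000 mm³.
Direct shear f_v = P/L_w = 86×10³ / 510 = 168.6 N/mm (vertical).
Torsion M = P·e = 86×10³ × 250 = 21500000 N·mm.
Critical point at (x, y) = (107.9, 100) from centroid. f_tx = M·y/J = 420.1 N/mm; f_ty = M·x/J = 453.3 N/mm.
Resultant f_max = √[f_tx² + (f_v + f_ty)²] = √[420.1² + (168.6 + 453.3)²] = 750.5 N/mm.
Capacity per unit length: φr_n = 0.75 × 0.6 × 490 × (0.707 × 5) = 779.5 N/mm.
750.5 ≤ 779.5 → adequate.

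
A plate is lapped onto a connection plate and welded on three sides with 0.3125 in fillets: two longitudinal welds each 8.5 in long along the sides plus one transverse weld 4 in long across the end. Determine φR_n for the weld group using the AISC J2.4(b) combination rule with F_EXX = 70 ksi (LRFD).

t_e = 0.707 × 0.3125 = 0.2209 in.
R_nwl = 0.6 × 70 × 0.2209 × 17 = 157.7 kips (longitudinal, 2 welds).
R_nwt = 0.6 × 70 × 0.2209 × 4 = 37.12 kips (transverse, base value).
(i) R_nwl + R_nwt = 194.9 kips; (ii) 0.85 R_nwl + 1.5 R_nwt = 189.8 kips.
R_n = max = 194.9 kips [governs: (i)]; φR_n = 146.2 kips.

φR_n ≈ 146 kips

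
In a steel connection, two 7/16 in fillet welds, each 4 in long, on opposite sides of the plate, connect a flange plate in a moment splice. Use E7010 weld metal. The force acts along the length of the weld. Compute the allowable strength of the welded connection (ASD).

E70XX → F_EXX = 70 ksi.
Effective throat t_e = 0.707 × 0.4375 = 0.3093 in.
Total length L = 8 in; A_we = 0.3093 × 8 = 2.474 in².
F_nw = 0.6 F_EXX = 0.6 × 70 = 42 ksi.
R_n = 42 × 2.474 = 103.9 kip; R_n/Ω = 103.9/2.0 = 51.96 kip.

R_n/Ω ≈ 52 kip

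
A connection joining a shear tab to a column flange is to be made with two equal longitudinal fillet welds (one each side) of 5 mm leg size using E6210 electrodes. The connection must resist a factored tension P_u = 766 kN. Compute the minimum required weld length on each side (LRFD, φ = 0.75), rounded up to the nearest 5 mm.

L = 390 mm on each side

E62XX → F_EXX = 620 MPa.
Throat t_e = 0.707 × 5 = 3.535 mm.
φr_n = 0.75 × 0.6 × 620 × 3.535 × 10⁻³ = 0.9863 kN/mm.
L_req = P_u / φr_n = 766 / 0.9863 = 776.7 mm total.
Per side: 776.7 / 2 = 388.3 mm.
Round up → use L = 390 mm on each side.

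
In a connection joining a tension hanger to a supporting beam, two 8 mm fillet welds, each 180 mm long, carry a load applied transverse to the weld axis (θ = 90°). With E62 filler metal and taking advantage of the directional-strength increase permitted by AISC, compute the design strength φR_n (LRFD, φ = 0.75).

φR_n ≈ 852 kN

E62XX → F_EXX = 620 MPa.
t_e = 0.707 × 8 = 5.656 mm; A_we = 5.656 × 360 = 2036 mm².
Directional factor: 1.0 + 0.5 sin^1.5(90°) = 1.5.
F_nw = 0.6 × 620 × 1.5 = 558 MPa.
φR_n = 0.75 × 558 × 2036 × 10⁻³ = 852.1 kN.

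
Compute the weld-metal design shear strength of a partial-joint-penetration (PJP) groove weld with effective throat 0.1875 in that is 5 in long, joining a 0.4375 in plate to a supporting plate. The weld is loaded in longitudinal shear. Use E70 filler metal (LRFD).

E70XX → F_EXX = 70 ksi.
Effective throat (given) t_e = 0.1875 in.
A_we = 0.1875 × 5 = 0.9375 in².
F_nw = 0.6 F_EXX = 42 ksi.
φR_n = 0.75 × 42 × 0.9375 = 29.53 kips.

φR_n ≈ 29.5 kips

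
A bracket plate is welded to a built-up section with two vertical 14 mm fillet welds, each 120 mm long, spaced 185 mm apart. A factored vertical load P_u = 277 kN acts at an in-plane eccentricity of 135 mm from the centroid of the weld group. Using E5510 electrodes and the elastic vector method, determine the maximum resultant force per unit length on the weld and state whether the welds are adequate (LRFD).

f_max ≈ 2800 N/mm; NOT adequate

E55XX → F_EXX = 550 MPa.
Total weld length L_w = 240 mm. Treat welds as unit-width lines.
Polar moment about centroid: J = 2[d³/12 + d(b/2)²] = 2[120³/12 + 120×92.5²] = 2342000 mm³.
Direct shear f_v = P/L_w = 277×10³ / 240 = 1154 N/mm (vertical).
Torsion M = P·e = 277×10³ × 135 = 37395000 N·mm.
Critical point at (x, y) = (92.5, 60) from centroid. f_tx = M·y/J = 958.2 N/mm; f_ty = M·x/J = 1477 N/mm.
Resultant f_max = √[f_tx² + (f_v + f_ty)²] = √[958.2² + (1154 + 1477)²] = 2800 N/mm.
Capacity per unit length: φr_n = 0.75 × 0.6 × 550 × (0.707 × 14) = 2450 N/mm.
2800 > 2450 → NOT adequate.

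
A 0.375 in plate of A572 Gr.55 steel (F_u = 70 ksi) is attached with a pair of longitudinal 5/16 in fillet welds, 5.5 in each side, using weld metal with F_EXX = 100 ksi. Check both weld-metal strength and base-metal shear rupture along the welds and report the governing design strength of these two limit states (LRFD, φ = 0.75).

φR_n ≈ 109 kip (weld metal governs)

t_e = 0.707 × 0.3125 = 0.2209 in; L = 11 in.
Weld metal: φR_n = 0.75 × 0.6 × 100 × 0.2209 × 11 = 109.4 kip.
Base metal (shear rupture): φR_n = 0.75 × 0.6 × 70 × 0.375 × 11 = 129.9 kip.
Governing: weld metal.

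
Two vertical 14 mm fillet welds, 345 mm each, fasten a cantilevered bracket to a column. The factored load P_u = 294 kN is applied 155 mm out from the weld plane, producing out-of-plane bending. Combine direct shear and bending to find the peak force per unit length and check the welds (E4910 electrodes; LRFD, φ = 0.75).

f_max ≈ 1230 N/mm; adequate

E49XX → F_EXX = 490 MPa.
L_w = 2 × 345 = 690 mm; section modulus (unit throat) S = 2 × L²/6 = 39680 mm².
Direct shear f_v = P/L_w = 294×10³/690 = 426.1 N/mm.
Moment M = P × e = 294×10³ × 155 = 45570000 N·mm; bending f_b = M/S = 1149 N/mm.
f_max = √(f_v² + f_b²) = √(426.1² + 1149²) = 1225 N/mm.
φr_n = 0.75 × 0.6 × 490 × (0.707 × 14) = 2183 N/mm → adequate.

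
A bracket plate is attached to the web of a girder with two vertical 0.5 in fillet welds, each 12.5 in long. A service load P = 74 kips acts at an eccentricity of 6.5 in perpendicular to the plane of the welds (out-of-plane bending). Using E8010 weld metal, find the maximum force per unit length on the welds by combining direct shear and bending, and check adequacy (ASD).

E80XX → F_EXX = 80 ksi.
L_w = 2 × 12.5 = 25 in; section modulus (unit throat) S = 2 × L²/6 = 52.08 in².
Direct shear f_v = P/L_w = 74/25 = 2.96 kip/in.
Moment M = P × e = 74 × 6.5 = 481 kip·in; bending f_b = M/S = 9.235 kip/in.
f_max = √(f_v² + f_b²) = √(2.96² + 9.235²) = 9.698 kip/in.
r_n/Ω = (1/2.0) × 0.6 × 80 × (0.707 × 0.5) = 8.484 kip/in → NOT adequate.

f_max ≈ 9.7 kip/in; NOT adequate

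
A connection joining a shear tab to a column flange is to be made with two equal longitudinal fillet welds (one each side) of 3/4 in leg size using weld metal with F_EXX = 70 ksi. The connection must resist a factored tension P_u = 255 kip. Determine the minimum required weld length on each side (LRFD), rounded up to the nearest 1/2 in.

L = 8 in on each side

Throat t_e = 0.707 × 0.75 = 0.5302 in.
φr_n = 0.75 × 0.6 × 70 × 0.5302 = 16.7 kip/in.
L_req = P_u / φr_n = 255 / 16.7 = 15.27 in total.
Per side: 15.27 / 2 = 7.633 in.
Round up → use L = 8 in on each side.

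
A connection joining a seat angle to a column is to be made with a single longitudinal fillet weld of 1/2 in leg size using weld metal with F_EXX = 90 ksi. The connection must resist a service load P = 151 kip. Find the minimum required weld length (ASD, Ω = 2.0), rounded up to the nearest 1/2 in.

L = 16 in

Throat t_e = 0.707 × 0.5 = 0.3535 in.
r_n/Ω = (0.6 × 90 × 0.3535) / 2.0 = 9.544 kip/in.
L_req = P / (r_n/Ω) = 151 / 9.544 = 15.82 in total.
Round up → use L = 16 in.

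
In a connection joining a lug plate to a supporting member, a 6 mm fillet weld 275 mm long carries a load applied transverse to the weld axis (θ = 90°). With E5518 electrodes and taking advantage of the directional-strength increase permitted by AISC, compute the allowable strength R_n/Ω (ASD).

R_n/Ω ≈ 289 kN

E55XX → F_EXX = 550 MPa.
t_e = 0.707 × 6 = 4.242 mm; A_we = 4.242 × 275 = 1167 mm².
Directional factor: 1.0 + 0.5 sin^1.5(90°) = 1.5.
F_nw = 0.6 × 550 × 1.5 = 495 MPa.
R_n/Ω = (495 × 1167) / 2.0 × 10⁻³ = 288.7 kN.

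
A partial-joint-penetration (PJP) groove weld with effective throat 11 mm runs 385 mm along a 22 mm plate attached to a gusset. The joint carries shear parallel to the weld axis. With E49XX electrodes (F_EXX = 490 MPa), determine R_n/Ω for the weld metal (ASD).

Effective throat (given) t_e = 11 mm.
A_we = 11 × 385 = 4235 mm².
F_nw = 0.6 F_EXX = 294 MPa.
R_n/Ω = (294 × 4235) / 2.0 × 10⁻³ = 622.5 kN.

R_n/Ω ≈ 623 kN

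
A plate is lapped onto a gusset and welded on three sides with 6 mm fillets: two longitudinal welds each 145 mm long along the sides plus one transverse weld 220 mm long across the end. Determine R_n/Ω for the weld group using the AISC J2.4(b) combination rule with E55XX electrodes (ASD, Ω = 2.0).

E55XX → F_EXX = 550 MPa.
t_e = 0.707 × 6 = 4.242 mm.
R_nwl = 0.6 × 550 × 4.242 × 290 × 10⁻³ = 406 kN (longitudinal, 2 welds).
R_nwt = 0.6 × 550 × 4.242 × 220 × 10⁻³ = 308 kN (transverse, base value).
(i) R_nwl + R_nwt = 713.9 kN; (ii) 0.85 R_nwl + 1.5 R_nwt = 807 kN.
R_n = max = 807 kN [governs: (ii)]; R_n/Ω = 403.5 kN.

R_n/Ω ≈ 404 kN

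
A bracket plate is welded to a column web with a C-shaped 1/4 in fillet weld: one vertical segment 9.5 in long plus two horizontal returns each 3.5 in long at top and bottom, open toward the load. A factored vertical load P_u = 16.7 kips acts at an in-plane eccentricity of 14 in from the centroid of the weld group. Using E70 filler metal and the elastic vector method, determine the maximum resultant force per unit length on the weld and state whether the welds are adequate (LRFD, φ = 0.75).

f_max ≈ 5.74 kip/in; NOT adequate

E70XX → F_EXX = 70 ksi.
Total weld length L_w = 16.5 in. Treat welds as unit-width lines.
Centroid: x̄ = 2×3.5×1.75 / 16.5 = 0.7424 in from the vertical weld.
Polar moment about centroid: J = I_x + I_y = [9.5³/12 + 2×3.5×4.75²] + [9.5×0.7424² + 2(3.5³/12 + 3.5×1.008²)] = 248.9 in³.
Direct shear f_v = P/L_w = 16.7 / 16.5 = 1.012 kip/in (vertical).
Torsion M = P·e = 16.7 × 14 = 233.8 kip·in.
Critical point at (x, y) = (2.758, 4.75) from centroid. f_tx = M·y/J = 4.462 kip/in; f_ty = M·x/J = 2.591 kip/in.
Resultant f_max = √[f_tx² + (f_v + f_ty)²] = √[4.462² + (1.012 + 2.591)²] = 5.735 kip/in.
Capacity per unit length: φr_n = 0.75 × 0.6 × 70 × (0.707 × 0.25) = 5.568 kip/in.
5.735 > 5.568 → NOT adequate.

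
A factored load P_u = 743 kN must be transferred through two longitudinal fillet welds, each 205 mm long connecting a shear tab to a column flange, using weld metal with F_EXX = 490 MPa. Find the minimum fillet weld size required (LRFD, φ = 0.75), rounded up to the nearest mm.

w = 12 mm

Total weld length L = 410 mm.
Required throat t_e = P_u / (φ × 0.6 F_EXX × L) = 743 / (0.75 × 0.6 × 490 × 410 × 10⁻³) = 8.219 mm.
Required leg w = t_e / 0.707 = 11.62 mm → use 12 mm.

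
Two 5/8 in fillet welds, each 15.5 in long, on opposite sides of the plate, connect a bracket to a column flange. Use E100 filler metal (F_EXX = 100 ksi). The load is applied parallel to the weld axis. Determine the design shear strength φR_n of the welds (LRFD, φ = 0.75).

φR_n ≈ 616 kips

Effective throat t_e = 0.707 × 0.625 = 0.4419 in.
Total length L = 31 in; A_we = 0.4419 × 31 = 13.7 in².
F_nw = 0.6 F_EXX = 0.6 × 100 = 60 ksi.
φR_n = 0.75 × 60 × 13.7 = 616.4 kips.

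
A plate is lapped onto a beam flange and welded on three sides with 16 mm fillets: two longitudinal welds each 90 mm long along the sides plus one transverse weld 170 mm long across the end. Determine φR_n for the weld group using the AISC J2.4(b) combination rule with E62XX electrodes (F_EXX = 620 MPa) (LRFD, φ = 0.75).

φR_n ≈ 1290 kN

t_e = 0.707 × 16 = 11.31 mm.
R_nwl = 0.6 × 620 × 11.31 × 180 × 10⁻³ = 757.5 kN (longitudinal, 2 welds).
R_nwt = 0.6 × 620 × 11.31 × 170 × 10⁻³ = 715.4 kN (transverse, base value).
(i) R_nwl + R_nwt = 1473 kN; (ii) 0.85 R_nwl + 1.5 R_nwt = 1717 kN.
R_n = max = 1717 kN [governs: (ii)]; φR_n = 1288 kN.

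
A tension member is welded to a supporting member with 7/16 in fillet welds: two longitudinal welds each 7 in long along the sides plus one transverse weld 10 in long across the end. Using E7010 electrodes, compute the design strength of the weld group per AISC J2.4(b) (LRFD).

φR_n ≈ 262 kip

E70XX → F_EXX = 70 ksi.
t_e = 0.707 × 0.4375 = 0.3093 in.
R_nwl = 0.6 × 70 × 0.3093 × 14 = 181.9 kip (longitudinal, 2 welds).
R_nwt = 0.6 × 70 × 0.3093 × 10 = 129.9 kip (transverse, base value).
(i) R_nwl + R_nwt = 311.8 kip; (ii) 0.85 R_nwl + 1.5 R_nwt = 349.5 kip.
R_n = max = 349.5 kip [governs: (ii)]; φR_n = 262.1 kip.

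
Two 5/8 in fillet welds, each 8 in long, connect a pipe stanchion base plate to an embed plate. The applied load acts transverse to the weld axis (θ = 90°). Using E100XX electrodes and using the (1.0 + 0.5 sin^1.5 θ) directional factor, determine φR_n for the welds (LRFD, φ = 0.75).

E100XX → F_EXX = 100 ksi.
t_e = 0.707 × 0.625 = 0.4419 in; A_we = 0.4419 × 16 = 7.07 in².
Directional factor: 1.0 + 0.5 sin^1.5(90°) = 1.5.
F_nw = 0.6 × 100 × 1.5 = 90 ksi.
φR_n = 0.75 × 90 × 7.07 = 477.2 kip.

φR_n ≈ 477 kip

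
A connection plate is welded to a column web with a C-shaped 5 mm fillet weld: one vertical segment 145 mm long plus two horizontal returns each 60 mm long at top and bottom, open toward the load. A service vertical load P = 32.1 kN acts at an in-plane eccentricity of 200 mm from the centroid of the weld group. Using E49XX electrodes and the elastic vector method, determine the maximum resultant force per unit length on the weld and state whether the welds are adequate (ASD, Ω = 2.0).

f_max ≈ 638 N/mm; NOT adequate

E49XX → F_EXX = 490 MPa.
Total weld length L_w = 265 mm. Treat welds as unit-width lines.
Centroid: x̄ = 2×60×30 / 265 = 13.58 mm from the vertical weld.
Polar moment about centroid: J = I_x + I_y = [145³/12 + 2×60×72.5²] + [145×13.58² + 2(60³/12 + 60×16.42²)] = 979900 mm³.
Direct shear f_v = P/L_w = 32.1×10³ / 265 = 121.1 N/mm (vertical).
Torsion M = P·e = 32.1×10³ × 200 = 6420000 N·mm.
Critical point at (x, y) = (46.42, 72.5) from centroid. f_tx = M·y/J = 475 N/mm; f_ty = M·x/J = 304.1 N/mm.
Resultant f_max = √[f_tx² + (f_v + f_ty)²] = √[475² + (121.1 + 304.1)²] = 637.5 N/mm.
Capacity per unit length: r_n/Ω = (1/2.0) × 0.6 × 490 × (0.707 × 5) = 519.6 N/mm.
637.5 > 519.6 → NOT adequate.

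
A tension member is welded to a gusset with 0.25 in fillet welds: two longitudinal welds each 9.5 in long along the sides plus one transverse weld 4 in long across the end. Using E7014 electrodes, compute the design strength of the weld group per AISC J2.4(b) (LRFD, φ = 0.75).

E70XX → F_EXX = 70 ksi.
t_e = 0.707 × 0.25 = 0.1767 in.
R_nwl = 0.6 × 70 × 0.1767 × 19 = 141 kip (longitudinal, 2 welds).
R_nwt = 0.6 × 70 × 0.1767 × 4 = 29.69 kip (transverse, base value).
(i) R_nwl + R_nwt = 170.7 kip; (ii) 0.85 R_nwl + 1.5 R_nwt = 164.4 kip.
R_n = max = 170.7 kip [governs: (i)]; φR_n = 128.1 kip.

φR_n ≈ 128 kip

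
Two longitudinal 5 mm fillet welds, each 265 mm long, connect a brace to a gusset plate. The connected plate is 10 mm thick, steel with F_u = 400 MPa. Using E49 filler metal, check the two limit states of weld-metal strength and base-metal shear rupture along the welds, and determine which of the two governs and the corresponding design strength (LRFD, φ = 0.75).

φR_n ≈ 413 kN (weld metal governs)

E49XX → F_EXX = 490 MPa.
t_e = 0.707 × 5 = 3.535 mm; L = 530 mm.
Weld metal: φR_n = 0.75 × 0.6 × 490 × 3.535 × 530 × 10⁻³ = 413.1 kN.
Base metal (shear rupture): φR_n = 0.75 × 0.6 × 400 × 10 × 530 × 10⁻³ = 954 kN.
Governing: weld metal.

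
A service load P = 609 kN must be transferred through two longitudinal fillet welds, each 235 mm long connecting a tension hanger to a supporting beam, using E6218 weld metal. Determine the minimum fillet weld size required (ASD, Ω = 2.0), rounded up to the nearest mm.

w = 10 mm

E62XX → F_EXX = 620 MPa.
Total weld length L = 470 mm.
Required throat t_e = P × Ω / (0.6 F_EXX × L) = 609 × 2.0 / (0.6 × 620 × 470 × 10⁻³) = 6.966 mm.
Required leg w = t_e / 0.707 = 9.853 mm → use 10 mm.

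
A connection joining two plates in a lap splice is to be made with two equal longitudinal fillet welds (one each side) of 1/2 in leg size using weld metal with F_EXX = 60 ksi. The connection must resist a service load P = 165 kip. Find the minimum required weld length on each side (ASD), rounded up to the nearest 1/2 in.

Throat t_e = 0.707 × 0.5 = 0.3535 in.
r_n/Ω = (0.6 × 60 × 0.3535) / 2.0 = 6.363 kip/in.
L_req = P / (r_n/Ω) = 165 / 6.363 = 25.93 in total.
Per side: 25.93 / 2 = 12.97 in.
Round up → use L = 13 in on each side.

L = 13 in on each side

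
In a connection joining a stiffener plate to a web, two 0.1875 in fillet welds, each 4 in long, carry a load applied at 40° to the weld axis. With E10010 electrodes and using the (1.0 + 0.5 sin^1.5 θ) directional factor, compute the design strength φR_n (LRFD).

φR_n ≈ 60 kips

E100XX → F_EXX = 100 ksi.
t_e = 0.707 × 0.1875 = 0.1326 in; A_we = 0.1326 × 8 = 1.06 in².
Directional factor: 1.0 + 0.5 sin^1.5(40°) = 1.258.
F_nw = 0.6 × 100 × 1.258 = 75.46 ksi.
φR_n = 0.75 × 75.46 × 1.06 = 60.02 kips.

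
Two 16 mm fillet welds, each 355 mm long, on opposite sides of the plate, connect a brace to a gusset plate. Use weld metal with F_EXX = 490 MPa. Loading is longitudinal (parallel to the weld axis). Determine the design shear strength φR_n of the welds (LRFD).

Effective throat t_e = 0.707 × 16 = 11.31 mm.
Total length L = 710 mm; A_we = 11.31 × 710 = 8032 mm².
F_nw = 0.6 F_EXX = 0.6 × 490 = 294 MPa.
φR_n = 0.75 × 294 × 8032 × 10⁻³ = 1771 kN.

φR_n ≈ 1770 kN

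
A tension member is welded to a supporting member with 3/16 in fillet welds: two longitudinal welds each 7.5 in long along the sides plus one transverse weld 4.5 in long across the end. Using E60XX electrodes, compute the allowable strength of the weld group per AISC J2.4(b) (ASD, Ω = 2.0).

E60XX → F_EXX = 60 ksi.
t_e = 0.707 × 0.1875 = 0.1326 in.
R_nwl = 0.6 × 60 × 0.1326 × 15 = 71.58 kip (longitudinal, 2 welds).
R_nwt = 0.6 × 60 × 0.1326 × 4.5 = 21.48 kip (transverse, base value).
(i) R_nwl + R_nwt = 93.06 kip; (ii) 0.85 R_nwl + 1.5 R_nwt = 93.06 kip.
R_n = max = 93.06 kip [governs: (ii)]; R_n/Ω = 46.53 kip.

R_n/Ω ≈ 46.5 kip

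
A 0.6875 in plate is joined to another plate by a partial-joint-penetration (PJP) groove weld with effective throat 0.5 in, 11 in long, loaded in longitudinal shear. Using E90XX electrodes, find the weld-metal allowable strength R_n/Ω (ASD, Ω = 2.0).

E90XX → F_EXX = 90 ksi.
Effective throat (given) t_e = 0.5 in.
A_we = 0.5 × 11 = 5.5 in².
F_nw = 0.6 F_EXX = 54 ksi.
R_n/Ω = (54 × 5.5) / 2.0 = 148.5 kip.

R_n/Ω ≈ 148 kip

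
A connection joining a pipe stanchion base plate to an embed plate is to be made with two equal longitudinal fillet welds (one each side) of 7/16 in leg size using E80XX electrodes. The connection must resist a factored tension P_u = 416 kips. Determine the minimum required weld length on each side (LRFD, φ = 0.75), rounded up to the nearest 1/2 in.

E80XX → F_EXX = 80 ksi.
Throat t_e = 0.707 × 0.4375 = 0.3093 in.
φr_n = 0.75 × 0.6 × 80 × 0.3093 = 11.14 kips/in.
L_req = P_u / φr_n = 416 / 11.14 = 37.36 in total.
Per side: 37.36 / 2 = 18.68 in.
Round up → use L = 19 in on each side.

L = 19 in on each side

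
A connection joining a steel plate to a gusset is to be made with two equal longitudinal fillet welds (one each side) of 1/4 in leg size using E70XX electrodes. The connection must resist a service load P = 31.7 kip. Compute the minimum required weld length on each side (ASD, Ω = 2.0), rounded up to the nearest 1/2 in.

L = 4.5 in on each side

E70XX → F_EXX = 70 ksi.
Throat t_e = 0.707 × 0.25 = 0.1767 in.
r_n/Ω = (0.6 × 70 × 0.1767) / 2.0 = 3.712 kip/in.
L_req = P / (r_n/Ω) = 31.7 / 3.712 = 8.54 in total.
Per side: 8.54 / 2 = 4.27 in.
Round up → use L = 4.5 in on each side.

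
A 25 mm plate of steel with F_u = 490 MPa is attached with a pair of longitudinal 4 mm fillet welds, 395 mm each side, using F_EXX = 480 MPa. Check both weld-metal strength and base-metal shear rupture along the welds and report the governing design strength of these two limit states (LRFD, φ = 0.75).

t_e = 0.707 × 4 = 2.828 mm; L = 790 mm.
Weld metal: φR_n = 0.75 × 0.6 × 480 × 2.828 × 790 × 10⁻³ = 482.6 kN.
Base metal (shear rupture): φR_n = 0.75 × 0.6 × 490 × 25 × 790 × 10⁻³ = 4355 kN.
Governing: weld metal.

φR_n ≈ 483 kN (weld metal governs)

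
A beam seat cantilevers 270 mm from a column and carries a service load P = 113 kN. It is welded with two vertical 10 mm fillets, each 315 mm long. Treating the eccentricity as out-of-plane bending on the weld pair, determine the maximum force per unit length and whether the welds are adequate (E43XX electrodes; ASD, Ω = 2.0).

f_max ≈ 940 N/mm; NOT adequate

E43XX → F_EXX = 430 MPa.
L_w = 2 × 315 = 630 mm; section modulus (unit throat) S = 2 × L²/6 = 33080 mm².
Direct shear f_v = P/L_w = 113×10³/630 = 179.4 N/mm.
Moment M = P × e = 113×10³ × 270 = 30510000 N·mm; bending f_b = M/S = 922.4 N/mm.
f_max = √(f_v² + f_b²) = √(179.4² + 922.4²) = 939.7 N/mm.
r_n/Ω = (1/2.0) × 0.6 × 430 × (0.707 × 10) = 912 N/mm → NOT adequate.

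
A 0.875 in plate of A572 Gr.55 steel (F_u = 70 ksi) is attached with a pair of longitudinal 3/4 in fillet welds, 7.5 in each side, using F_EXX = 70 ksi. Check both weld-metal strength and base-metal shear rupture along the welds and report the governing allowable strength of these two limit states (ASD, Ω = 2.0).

R_n/Ω ≈ 167 kips (weld metal governs)

t_e = 0.707 × 0.75 = 0.5302 in; L = 15 in.
Weld metal: R_n/Ω = (1/2.0) × 0.6 × 70 × 0.5302 × 15 = 167 kips.
Base metal (shear rupture): R_n/Ω = (1/2.0) × 0.6 × 70 × 0.875 × 15 = 275.6 kips.
Governing: weld metal.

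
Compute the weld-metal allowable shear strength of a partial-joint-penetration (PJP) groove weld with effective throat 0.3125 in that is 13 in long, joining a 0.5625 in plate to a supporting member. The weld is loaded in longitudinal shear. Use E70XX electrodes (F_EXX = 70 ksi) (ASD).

Effective throat (given) t_e = 0.3125 in.
A_we = 0.3125 × 13 = 4.062 in².
F_nw = 0.6 F_EXX = 42 ksi.
R_n/Ω = (42 × 4.062) / 2.0 = 85.31 kip.

R_n/Ω ≈ 85.3 kip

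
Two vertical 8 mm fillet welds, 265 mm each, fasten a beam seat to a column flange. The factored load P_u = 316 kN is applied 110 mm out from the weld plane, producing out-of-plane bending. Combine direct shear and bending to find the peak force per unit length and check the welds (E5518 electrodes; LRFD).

E55XX → F_EXX = 550 MPa.
L_w = 2 × 265 = 530 mm; section modulus (unit throat) S = 2 × L²/6 = 23410 mm².
Direct shear f_v = P/L_w = 316×10³/530 = 596.2 N/mm.
Moment M = P × e = 316×10³ × 110 = 34760000 N·mm; bending f_b = M/S = 1485 N/mm.
f_max = √(f_v² + f_b²) = √(596.2² + 1485²) = 1600 N/mm.
φr_n = 0.75 × 0.6 × 550 × (0.707 × 8) = 1400 N/mm → NOT adequate.

f_max ≈ 1600 N/mm; NOT adequate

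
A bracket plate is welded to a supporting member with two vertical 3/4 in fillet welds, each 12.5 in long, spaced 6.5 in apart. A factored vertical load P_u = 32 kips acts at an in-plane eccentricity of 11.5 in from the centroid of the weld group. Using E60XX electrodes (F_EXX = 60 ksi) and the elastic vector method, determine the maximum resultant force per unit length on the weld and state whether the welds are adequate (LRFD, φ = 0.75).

Total weld length L_w = 25 in. Treat welds as unit-width lines.
Polar moment about centroid: J = 2[d³/12 + d(b/2)²] = 2[12.5³/12 + 12.5×3.25²] = 589.6 in³.
Direct shear f_v = P/L_w = 32 / 25 = 1.28 kip/in (vertical).
Torsion M = P·e = 32 × 11.5 = 368 kip·in.
Critical point at (x, y) = (3.25, 6.25) from centroid. f_tx = M·y/J = 3.901 kip/in; f_ty = M·x/J = 2.029 kip/in.
Resultant f_max = √[f_tx² + (f_v + f_ty)²] = √[3.901² + (1.28 + 2.029)²] = 5.115 kip/in.
Capacity per unit length: φr_n = 0.75 × 0.6 × 60 × (0.707 × 0.75) = 14.32 kip/in.
5.115 ≤ 14.32 → adequate.

f_max ≈ 5.12 kip/in; adequate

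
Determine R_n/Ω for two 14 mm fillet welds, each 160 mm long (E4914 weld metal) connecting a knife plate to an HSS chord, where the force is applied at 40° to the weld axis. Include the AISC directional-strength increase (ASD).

E49XX → F_EXX = 490 MPa.
t_e = 0.707 × 14 = 9.898 mm; A_we = 9.898 × 320 = 3167 mm².
Directional factor: 1.0 + 0.5 sin^1.5(40°) = 1.258.
F_nw = 0.6 × 490 × 1.258 = 369.8 MPa.
R_n/Ω = (369.8 × 3167) / 2.0 × 10⁻³ = 585.6 kN.

R_n/Ω ≈ 586 kN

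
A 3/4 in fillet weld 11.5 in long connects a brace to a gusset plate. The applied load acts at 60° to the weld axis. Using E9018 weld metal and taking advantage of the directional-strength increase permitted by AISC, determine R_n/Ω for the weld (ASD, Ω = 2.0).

E90XX → F_EXX = 90 ksi.
t_e = 0.707 × 0.75 = 0.5302 in; A_we = 0.5302 × 11.5 = 6.098 in².
Directional factor: 1.0 + 0.5 sin^1.5(60°) = 1.403.
F_nw = 0.6 × 90 × 1.403 = 75.76 ksi.
R_n/Ω = (75.76 × 6.098) / 2.0 = 231 kip.

R_n/Ω ≈ 231 kip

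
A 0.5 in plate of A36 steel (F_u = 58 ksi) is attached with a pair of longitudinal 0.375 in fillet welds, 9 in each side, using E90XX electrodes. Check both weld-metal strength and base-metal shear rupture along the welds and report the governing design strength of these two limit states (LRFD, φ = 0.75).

E90XX → F_EXX = 90 ksi.
t_e = 0.707 × 0.375 = 0.2651 in; L = 18 in.
Weld metal: φR_n = 0.75 × 0.6 × 90 × 0.2651 × 18 = 193.3 kip.
Base metal (shear rupture): φR_n = 0.75 × 0.6 × 58 × 0.5 × 18 = 234.9 kip.
Governing: weld metal.

φR_n ≈ 193 kip (weld metal governs)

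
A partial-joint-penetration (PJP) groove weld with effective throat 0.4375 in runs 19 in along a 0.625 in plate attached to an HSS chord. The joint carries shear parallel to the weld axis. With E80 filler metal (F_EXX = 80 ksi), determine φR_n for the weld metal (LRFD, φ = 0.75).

φR_n ≈ 299 kips

Effective throat (given) t_e = 0.4375 in.
A_we = 0.4375 × 19 = 8.312 in².
F_nw = 0.6 F_EXX = 48 ksi.
φR_n = 0.75 × 48 × 8.312 = 299.2 kips.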